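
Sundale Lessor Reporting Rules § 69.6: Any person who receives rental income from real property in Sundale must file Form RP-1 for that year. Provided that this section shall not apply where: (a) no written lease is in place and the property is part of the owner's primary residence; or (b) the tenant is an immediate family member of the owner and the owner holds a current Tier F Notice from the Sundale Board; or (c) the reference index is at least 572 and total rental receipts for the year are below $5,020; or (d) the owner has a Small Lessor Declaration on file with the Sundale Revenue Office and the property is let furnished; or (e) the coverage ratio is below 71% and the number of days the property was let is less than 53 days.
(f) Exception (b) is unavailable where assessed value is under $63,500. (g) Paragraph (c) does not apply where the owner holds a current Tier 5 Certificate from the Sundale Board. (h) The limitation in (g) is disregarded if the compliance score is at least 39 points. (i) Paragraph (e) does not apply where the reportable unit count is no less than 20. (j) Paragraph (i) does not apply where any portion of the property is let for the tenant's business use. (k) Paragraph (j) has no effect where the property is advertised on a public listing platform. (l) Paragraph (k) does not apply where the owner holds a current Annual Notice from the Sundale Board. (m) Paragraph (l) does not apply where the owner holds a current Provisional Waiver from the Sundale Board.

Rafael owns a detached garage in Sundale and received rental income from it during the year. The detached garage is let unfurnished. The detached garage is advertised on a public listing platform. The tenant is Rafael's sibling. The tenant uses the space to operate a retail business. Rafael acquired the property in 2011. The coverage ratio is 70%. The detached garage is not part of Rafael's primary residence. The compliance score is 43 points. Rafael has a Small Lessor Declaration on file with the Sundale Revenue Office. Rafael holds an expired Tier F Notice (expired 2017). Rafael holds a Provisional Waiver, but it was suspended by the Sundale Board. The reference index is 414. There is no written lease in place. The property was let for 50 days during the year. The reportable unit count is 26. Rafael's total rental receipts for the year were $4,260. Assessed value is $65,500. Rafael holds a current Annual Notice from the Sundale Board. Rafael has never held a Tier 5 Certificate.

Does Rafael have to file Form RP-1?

Exception (a) does not apply: the detached garage is not part of the primary residence.
Exception (b) requires that the owner holds a current Tier F Notice from the Sundale Board; but the Tier F Notice is not current, so (b) is unavailable.
Exception (c) does not apply: the reference index is 414, short of 572.
Exception (d) does not apply: the property is let unfurnished.
All of (e)'s requirements are met (the coverage ratio is 70%, below the 71% limit; the number of days the property was let is 50 days, less than the 53 days limit). Applying paragraphs (i)–(m): (i) operates (the reportable unit count is 26, meeting the 20 threshold), but is displaced by (j): (j) operates against (i): the space is let for business use. (k) would limit (j) — the property is publicly advertised — but (l) sets (k) aside: (l) operates against (k): a current Annual Notice is held. (m), which would lift (l), is inapplicable — there is no Provisional Waiver in force. So (e) applies.

No — exception (e) applies; Rafael is not required to file Form RP-1.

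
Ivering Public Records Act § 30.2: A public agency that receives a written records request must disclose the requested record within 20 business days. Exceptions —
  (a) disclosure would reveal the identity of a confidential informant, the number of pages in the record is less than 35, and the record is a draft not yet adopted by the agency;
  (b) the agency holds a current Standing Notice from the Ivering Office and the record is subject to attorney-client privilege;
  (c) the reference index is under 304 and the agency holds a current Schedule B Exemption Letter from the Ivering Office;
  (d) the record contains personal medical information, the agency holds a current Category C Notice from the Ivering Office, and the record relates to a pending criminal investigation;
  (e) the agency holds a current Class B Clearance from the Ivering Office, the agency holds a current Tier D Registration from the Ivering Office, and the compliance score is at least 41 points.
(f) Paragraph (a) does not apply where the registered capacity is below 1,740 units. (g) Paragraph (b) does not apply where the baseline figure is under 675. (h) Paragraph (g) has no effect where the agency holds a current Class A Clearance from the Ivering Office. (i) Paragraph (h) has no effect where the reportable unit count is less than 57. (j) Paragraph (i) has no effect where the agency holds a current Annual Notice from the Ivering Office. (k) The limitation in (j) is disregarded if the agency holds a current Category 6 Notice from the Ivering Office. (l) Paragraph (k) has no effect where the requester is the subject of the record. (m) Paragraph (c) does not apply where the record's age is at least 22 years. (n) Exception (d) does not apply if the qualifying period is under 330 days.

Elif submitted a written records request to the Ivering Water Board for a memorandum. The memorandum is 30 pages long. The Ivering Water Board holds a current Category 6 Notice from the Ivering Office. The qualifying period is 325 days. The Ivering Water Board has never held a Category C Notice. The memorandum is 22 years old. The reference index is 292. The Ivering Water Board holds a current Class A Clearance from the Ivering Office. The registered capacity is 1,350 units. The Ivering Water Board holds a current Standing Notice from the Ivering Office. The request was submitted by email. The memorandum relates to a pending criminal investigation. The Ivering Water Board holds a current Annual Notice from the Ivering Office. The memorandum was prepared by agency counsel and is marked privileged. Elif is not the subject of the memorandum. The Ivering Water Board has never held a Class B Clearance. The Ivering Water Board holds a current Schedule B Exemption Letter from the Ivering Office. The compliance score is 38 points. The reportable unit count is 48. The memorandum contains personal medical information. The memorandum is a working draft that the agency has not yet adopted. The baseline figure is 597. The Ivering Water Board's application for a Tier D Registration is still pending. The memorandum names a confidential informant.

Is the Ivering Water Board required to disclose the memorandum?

Exception (a): the memorandum names a confidential informant; the number of pages in the record is 30, less than the 35 limit; the memorandum is an unadopted draft — every condition holds. But: (f) applies — the registered capacity is 1,350 units, below the 1,740 units limit. Exception (a) does not apply.
Exception (b) is satisfied on its face — a current Standing Notice is held; the memorandum is privileged. But applying paragraphs (g)–(l): (g) is engaged — the baseline figure is 597, under the 675 limit. (h) would limit (g) — a current Class A Clearance is held — but (i) sets (h) aside: (i) applies — the reportable unit count is 48, less than the 57 limit. (j) would limit (i) — a current Annual Notice is held — but (k) sets (j) aside: (k) operates against (j): a current Category 6 Notice is held. (l), which would lift (k), is not engaged — Elif is not the subject of the memorandum. Exception (b) does not apply.
All of (c)'s requirements are met (the reference index is 292, under the 304 limit; a current Schedule B Exemption Letter is held). However, paragraph (m) must be considered: (m) applies — the record's age is 22 years, meeting the 22 years threshold. So (c) is unavailable.
Exception (d) requires that the agency holds a current Category C Notice from the Ivering Office; but there is no Category C Notice in force, so (d) is unavailable.
Exception (e) does not apply: the Class B Clearance is not current.
No exception displaces § 30.2.

Yes — the Ivering Water Board must disclose the memorandum.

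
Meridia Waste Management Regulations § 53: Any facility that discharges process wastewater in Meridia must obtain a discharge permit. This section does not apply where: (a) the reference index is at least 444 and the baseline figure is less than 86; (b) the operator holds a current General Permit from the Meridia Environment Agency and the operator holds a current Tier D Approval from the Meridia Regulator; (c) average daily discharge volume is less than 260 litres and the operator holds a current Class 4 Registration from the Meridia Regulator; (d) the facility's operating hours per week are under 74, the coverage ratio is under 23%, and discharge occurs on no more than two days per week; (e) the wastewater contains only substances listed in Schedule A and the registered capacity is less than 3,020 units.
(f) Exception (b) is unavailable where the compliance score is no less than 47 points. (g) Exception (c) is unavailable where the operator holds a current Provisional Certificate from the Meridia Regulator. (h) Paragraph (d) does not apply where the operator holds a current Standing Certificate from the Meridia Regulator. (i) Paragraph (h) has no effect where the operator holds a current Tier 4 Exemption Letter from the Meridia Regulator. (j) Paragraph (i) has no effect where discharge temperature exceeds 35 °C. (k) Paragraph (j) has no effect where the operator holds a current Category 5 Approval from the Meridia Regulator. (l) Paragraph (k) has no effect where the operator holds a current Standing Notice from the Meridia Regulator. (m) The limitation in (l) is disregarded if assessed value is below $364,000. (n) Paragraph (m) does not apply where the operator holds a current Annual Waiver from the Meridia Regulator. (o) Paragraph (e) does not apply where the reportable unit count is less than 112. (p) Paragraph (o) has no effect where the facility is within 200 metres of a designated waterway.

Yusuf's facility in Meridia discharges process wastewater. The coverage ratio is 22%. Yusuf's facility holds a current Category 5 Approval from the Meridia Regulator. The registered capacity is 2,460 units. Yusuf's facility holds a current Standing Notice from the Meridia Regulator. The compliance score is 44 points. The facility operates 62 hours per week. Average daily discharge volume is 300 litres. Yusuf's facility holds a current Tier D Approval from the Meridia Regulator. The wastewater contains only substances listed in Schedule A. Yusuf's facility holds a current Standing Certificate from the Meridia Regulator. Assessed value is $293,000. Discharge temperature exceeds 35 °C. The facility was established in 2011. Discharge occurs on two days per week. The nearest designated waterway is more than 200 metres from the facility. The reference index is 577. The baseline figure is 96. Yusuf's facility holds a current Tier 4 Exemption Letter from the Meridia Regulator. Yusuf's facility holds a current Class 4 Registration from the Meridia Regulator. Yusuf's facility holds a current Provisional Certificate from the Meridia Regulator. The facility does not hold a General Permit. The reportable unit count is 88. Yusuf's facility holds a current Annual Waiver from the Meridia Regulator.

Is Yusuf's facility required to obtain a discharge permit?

Exception (a) does not apply: the baseline figure is 96, not less than 86.
Exception (b) fails — no General Permit is held.
Exception (c) requires that average daily discharge volume is less than 260 litres; but average daily discharge volume is 300 litres, not less than 260 litres, so (c) is unavailable.
Exception (d)'s conditions are all satisfied: the facility's operating hours per week are 62, under the 74 limit; the coverage ratio is 22%, under the 23% limit; discharge occurs on no more than two days per week. However, paragraphs (h)–(n) must be considered: (h) operates against (d): a current Standing Certificate is held. (i) would limit (h) — a current Tier 4 Exemption Letter is held — but (j) sets (i) aside: (j) is engaged — discharge temperature exceeds 35 °C. (k) applies (a current Category 5 Approval is held), but is itself disapplied by (l): (l) operates against (k): a current Standing Notice is held. (m) applies (assessed value is $293,000, below the $364,000 limit), but is set aside by (n): (n) is engaged — a current Annual Waiver is held. (d) is therefore removed.
Exception (e): the wastewater is Schedule-A-only; the registered capacity is 2,460 units, less than the 3,020 units limit — every condition holds. But: (o) operates against (e): the reportable unit count is 88, less than the 112 limit. (p), which would lift (o), is not engaged — the facility is more than 200 m from any designated waterway. So (e) is unavailable.
None of the exceptions is available; § 53 applies in full.

Yes — Yusuf's facility must obtain a discharge permit.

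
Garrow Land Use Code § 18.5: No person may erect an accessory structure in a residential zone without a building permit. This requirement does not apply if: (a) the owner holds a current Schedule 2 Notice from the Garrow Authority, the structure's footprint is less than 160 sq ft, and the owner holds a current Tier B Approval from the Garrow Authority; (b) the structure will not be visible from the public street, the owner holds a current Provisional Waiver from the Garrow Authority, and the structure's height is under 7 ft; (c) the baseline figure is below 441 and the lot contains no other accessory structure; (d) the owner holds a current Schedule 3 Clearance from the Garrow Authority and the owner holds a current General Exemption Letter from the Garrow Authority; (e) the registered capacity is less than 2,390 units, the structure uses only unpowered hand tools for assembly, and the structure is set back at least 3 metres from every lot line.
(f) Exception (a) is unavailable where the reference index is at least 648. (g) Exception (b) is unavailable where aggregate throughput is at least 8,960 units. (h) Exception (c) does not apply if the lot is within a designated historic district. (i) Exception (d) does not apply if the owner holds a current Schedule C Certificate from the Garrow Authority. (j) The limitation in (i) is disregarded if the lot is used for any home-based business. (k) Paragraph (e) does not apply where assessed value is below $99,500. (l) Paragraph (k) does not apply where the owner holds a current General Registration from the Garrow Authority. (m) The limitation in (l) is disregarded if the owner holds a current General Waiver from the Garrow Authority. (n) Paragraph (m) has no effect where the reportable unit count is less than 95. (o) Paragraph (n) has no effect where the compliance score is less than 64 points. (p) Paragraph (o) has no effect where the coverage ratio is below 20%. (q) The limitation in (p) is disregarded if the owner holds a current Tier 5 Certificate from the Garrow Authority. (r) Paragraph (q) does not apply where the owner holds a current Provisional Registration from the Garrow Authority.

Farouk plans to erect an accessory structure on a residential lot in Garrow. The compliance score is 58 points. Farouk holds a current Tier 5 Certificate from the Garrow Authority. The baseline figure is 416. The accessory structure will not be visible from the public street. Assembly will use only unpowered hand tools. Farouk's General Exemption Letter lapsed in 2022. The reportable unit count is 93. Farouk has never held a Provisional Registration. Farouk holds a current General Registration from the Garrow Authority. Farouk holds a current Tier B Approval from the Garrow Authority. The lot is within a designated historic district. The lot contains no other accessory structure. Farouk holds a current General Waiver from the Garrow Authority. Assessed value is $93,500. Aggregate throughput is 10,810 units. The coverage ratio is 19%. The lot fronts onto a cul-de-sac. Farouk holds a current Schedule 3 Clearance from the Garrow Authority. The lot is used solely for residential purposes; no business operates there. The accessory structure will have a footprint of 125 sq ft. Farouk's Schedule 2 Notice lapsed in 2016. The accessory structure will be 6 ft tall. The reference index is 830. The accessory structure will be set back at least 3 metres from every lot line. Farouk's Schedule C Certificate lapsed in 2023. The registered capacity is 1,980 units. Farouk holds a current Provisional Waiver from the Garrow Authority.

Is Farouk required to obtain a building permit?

Exception (a) does not apply: no current Schedule 2 Notice is held.
Exception (b): the structure will not be visible from the street; a current Provisional Waiver is held; the structure's height is 6 ft, under the 7 ft limit — every condition holds. However, paragraph (g) must be considered: (g) operates against (b): aggregate throughput is 10,810 units, meeting the 8,960 units threshold. Exception (b) does not apply.
All of (c)'s requirements are met (the baseline figure is 416, below the 441 limit; the lot has no other accessory structure). But applying paragraph (h): (h) is triggered — the lot is in a historic district. So (c) is unavailable.
Exception (d) requires that the owner holds a current General Exemption Letter from the Garrow Authority; but there is no General Exemption Letter in force, so (d) is unavailable.
Exception (e): the registered capacity is 1,980 units, less than the 2,390 units limit; assembly uses only hand tools; the setback is at least 3 m on every side — every condition holds. However, paragraphs (k)–(r) must be considered: (k) is triggered — assessed value is $93,500, below the $99,500 limit. (l) applies (a current General Registration is held), but is overridden by (m): (m) is triggered — a current General Waiver is held. (n) would limit (m) — the reportable unit count is 93, less than the 95 limit — but (o) sets (n) aside: (o) is engaged — the compliance score is 58 points, less than the 64 points limit. (p) operates (the coverage ratio is 19%, below the 20% limit), but yields to (q): (q) operates against (p): a current Tier 5 Certificate is held. (r) is inapplicable (the Provisional Registration is not current), so (q) stands. Exception (e) does not apply.
None of the exceptions is available; § 18.5 applies in full.

Yes — Farouk must obtain a building permit.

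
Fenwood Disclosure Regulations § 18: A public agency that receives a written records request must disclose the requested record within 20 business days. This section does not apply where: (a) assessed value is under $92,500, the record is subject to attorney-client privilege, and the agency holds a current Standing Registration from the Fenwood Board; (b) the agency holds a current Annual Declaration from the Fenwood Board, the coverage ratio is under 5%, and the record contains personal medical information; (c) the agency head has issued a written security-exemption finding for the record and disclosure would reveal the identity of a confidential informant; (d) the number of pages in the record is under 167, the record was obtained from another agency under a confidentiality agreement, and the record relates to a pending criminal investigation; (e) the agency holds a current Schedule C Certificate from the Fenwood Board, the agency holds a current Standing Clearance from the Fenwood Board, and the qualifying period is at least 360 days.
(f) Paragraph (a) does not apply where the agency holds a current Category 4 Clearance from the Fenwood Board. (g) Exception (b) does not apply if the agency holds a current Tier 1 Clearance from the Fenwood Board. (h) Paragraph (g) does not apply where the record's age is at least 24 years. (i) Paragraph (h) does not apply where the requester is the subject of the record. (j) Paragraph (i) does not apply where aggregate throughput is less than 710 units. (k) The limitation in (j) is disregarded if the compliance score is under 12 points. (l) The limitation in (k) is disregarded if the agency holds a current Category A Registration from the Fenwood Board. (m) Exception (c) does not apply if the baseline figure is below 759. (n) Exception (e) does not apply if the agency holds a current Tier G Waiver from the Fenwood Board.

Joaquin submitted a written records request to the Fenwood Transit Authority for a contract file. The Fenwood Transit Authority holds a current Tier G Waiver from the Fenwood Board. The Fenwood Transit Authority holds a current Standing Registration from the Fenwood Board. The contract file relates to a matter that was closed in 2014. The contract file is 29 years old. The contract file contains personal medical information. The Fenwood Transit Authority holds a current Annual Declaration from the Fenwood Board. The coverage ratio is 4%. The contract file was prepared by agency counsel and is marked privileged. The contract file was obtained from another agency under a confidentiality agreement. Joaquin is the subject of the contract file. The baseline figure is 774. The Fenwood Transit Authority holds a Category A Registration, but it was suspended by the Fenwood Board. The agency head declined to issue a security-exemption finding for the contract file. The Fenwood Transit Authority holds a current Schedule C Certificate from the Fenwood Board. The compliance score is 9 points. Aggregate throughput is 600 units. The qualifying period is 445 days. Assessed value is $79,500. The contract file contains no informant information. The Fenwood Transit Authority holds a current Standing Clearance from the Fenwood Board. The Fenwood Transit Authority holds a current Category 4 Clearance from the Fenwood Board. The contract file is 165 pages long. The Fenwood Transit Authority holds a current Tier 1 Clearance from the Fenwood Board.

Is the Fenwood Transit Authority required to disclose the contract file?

Yes — the Fenwood Transit Authority must disclose the contract file.

Exception (a) is satisfied on its face — assessed value is $79,500, under the $92,500 limit; the contract file is privileged; a current Standing Registration is held. But applying paragraph (f): (f) operates — a current Category 4 Clearance is held. (a) is therefore removed.
All of (b)'s requirements are met (a current Annual Declaration is held; the coverage ratio is 4%, under the 5% limit; the contract file contains personal medical information). However, paragraphs (g)–(l) must be considered: (g) operates — a current Tier 1 Clearance is held. (h) is triggered (the record's age is 29 years, meeting the 24 years threshold), but is set aside by (i): (i) is triggered — Joaquin is the subject of the contract file. (j) is triggered (aggregate throughput is 600 units, less than the 710 units limit), but is overridden by (k): (k) operates against (j): the compliance score is 9 points, under the 12 points limit. (l), which would lift (k), is not engaged — the Category A Registration is not current. (b) is therefore removed.
Exception (c) requires that the agency head has issued a written security-exemption finding for the record; but the agency head declined to issue a security-exemption finding, so (c) is unavailable.
Exception (d) requires that the record relates to a pending criminal investigation; but the contract file relates to a closed matter, so (d) is unavailable.
Exception (e)'s conditions are all satisfied: a current Schedule C Certificate is held; a current Standing Clearance is held; the qualifying period is 445 days, meeting the 360 days threshold. But applying paragraph (n): (n) operates — a current Tier G Waiver is held. So (e) is unavailable.
Every exception is unavailable, so the rule governs.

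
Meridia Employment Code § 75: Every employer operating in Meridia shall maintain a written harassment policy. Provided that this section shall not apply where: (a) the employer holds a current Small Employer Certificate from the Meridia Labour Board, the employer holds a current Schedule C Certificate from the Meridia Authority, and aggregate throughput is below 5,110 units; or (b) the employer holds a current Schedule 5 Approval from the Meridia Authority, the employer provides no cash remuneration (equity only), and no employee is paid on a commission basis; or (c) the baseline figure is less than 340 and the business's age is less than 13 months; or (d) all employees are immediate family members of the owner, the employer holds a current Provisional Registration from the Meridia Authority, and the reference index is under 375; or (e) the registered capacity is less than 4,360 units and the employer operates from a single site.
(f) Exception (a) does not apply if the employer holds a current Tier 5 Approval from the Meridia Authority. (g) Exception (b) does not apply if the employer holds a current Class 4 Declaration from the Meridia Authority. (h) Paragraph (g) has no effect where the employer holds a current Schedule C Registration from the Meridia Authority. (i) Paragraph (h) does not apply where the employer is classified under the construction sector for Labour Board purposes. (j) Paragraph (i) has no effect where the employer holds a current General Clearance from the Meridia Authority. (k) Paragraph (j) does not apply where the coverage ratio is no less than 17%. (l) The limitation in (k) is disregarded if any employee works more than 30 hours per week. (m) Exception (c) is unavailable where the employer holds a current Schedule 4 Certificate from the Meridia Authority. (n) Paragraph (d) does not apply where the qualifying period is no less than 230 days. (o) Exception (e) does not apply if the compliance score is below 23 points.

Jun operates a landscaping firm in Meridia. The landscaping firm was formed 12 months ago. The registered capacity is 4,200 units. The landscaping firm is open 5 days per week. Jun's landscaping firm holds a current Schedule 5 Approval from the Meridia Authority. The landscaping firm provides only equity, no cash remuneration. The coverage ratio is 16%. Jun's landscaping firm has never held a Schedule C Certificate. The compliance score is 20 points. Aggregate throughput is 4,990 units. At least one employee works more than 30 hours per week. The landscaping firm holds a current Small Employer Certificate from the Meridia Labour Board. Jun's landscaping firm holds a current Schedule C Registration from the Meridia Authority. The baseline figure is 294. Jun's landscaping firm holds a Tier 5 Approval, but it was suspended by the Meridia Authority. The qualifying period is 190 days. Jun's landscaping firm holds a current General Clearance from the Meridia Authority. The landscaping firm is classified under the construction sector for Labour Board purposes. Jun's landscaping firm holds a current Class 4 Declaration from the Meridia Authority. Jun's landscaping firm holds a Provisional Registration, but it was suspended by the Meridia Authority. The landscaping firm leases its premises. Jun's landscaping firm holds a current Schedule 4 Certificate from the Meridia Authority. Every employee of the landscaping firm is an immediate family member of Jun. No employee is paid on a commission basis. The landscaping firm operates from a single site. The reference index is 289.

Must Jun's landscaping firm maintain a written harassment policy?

No — exception (b) applies; Jun's landscaping firm is not required to maintain a written harassment policy.

Exception (a) requires that the employer holds a current Schedule C Certificate from the Meridia Authority; but no current Schedule C Certificate is held, so (a) is unavailable.
Exception (b) is satisfied on its face — a current Schedule 5 Approval is held; remuneration is equity-only; no employee is paid on commission. As to paragraphs (g)–(l): (g) would limit (b) — a current Class 4 Declaration is held — but (h) sets (g) aside: (h) operates against (g): a current Schedule C Registration is held. (i) would limit (h) — the landscaping firm is classified under the construction sector — but (j) sets (i) aside: (j) operates against (i): a current General Clearance is held. (k) is not triggered (the coverage ratio is 16%, short of 17%), so (j) stands. Exception (b) stands.
All of (c)'s requirements are met (the baseline figure is 294, less than the 340 limit; the business's age is 12 months, less than the 13 months limit). Turning to paragraph (m): (m) operates against (c): a current Schedule 4 Certificate is held. (c) is therefore removed.
Exception (d) requires that the employer holds a current Provisional Registration from the Meridia Authority; but no current Provisional Registration is held, so (d) is unavailable.
Exception (e)'s conditions are all satisfied: the registered capacity is 4,200 units, less than the 4,360 units limit; the employer operates from a single site. However, paragraph (o) must be considered: (o) is engaged — the compliance score is 20 points, below the 23 points limit. Exception (e) does not apply.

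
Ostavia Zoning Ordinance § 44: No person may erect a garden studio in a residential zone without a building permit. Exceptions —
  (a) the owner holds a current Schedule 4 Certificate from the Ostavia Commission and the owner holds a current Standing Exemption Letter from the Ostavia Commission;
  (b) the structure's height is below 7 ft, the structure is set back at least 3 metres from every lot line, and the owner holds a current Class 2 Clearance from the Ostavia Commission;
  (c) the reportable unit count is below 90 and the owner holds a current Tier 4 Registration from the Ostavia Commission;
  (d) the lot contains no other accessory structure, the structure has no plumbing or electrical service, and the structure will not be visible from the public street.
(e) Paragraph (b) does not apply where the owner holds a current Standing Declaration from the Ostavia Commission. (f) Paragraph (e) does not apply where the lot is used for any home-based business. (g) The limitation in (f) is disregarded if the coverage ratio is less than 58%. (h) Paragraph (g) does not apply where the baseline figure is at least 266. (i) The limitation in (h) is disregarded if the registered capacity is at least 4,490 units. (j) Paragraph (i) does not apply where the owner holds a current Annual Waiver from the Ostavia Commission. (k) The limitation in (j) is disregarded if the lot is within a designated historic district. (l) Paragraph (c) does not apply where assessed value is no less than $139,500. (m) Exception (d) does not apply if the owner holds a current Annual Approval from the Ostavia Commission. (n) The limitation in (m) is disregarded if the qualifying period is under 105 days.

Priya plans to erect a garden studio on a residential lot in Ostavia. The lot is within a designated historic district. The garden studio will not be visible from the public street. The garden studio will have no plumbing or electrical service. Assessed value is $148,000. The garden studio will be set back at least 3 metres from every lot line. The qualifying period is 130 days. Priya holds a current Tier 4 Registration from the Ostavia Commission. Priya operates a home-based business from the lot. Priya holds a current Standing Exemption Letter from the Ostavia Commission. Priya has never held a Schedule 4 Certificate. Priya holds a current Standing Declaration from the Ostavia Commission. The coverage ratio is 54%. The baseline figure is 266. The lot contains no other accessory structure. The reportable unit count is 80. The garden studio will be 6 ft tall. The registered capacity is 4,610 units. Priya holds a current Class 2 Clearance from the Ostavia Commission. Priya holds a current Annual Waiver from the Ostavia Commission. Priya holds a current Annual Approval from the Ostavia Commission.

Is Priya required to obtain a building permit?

Yes — Priya must obtain a building permit.

Exception (a) requires that the owner holds a current Schedule 4 Certificate from the Ostavia Commission; but no current Schedule 4 Certificate is held, so (a) is unavailable.
Exception (b)'s conditions are all satisfied: the structure's height is 6 ft, below the 7 ft limit; the setback is at least 3 m on every side; a current Class 2 Clearance is held. However, paragraphs (e)–(k) must be considered: (e) applies — a current Standing Declaration is held. (f) is triggered (a home-based business operates on the lot), but is displaced by (g): (g) operates against (f): the coverage ratio is 54%, less than the 58% limit. (h) operates (the baseline figure is 266, meeting the 266 threshold), but is overridden by (i): (i) is engaged — the registered capacity is 4,610 units, meeting the 4,490 units threshold. (j) would limit (i) — a current Annual Waiver is held — but (k) sets (j) aside: (k) operates against (j): the lot is in a historic district. (b) is therefore removed.
Exception (c) is satisfied on its face — the reportable unit count is 80, below the 90 limit; a current Tier 4 Registration is held. However, paragraph (l) must be considered: (l) applies — assessed value is $148,000, meeting the $139,500 threshold. So (c) is unavailable.
Exception (d): the lot has no other accessory structure; there is no plumbing or electrical service; the structure will not be visible from the street — every condition holds. But: (m) operates against (d): a current Annual Approval is held. (n) does not operate here (the qualifying period is 130 days, not under 105 days), so (m) stands. (d) is therefore removed.
No exception displaces § 44.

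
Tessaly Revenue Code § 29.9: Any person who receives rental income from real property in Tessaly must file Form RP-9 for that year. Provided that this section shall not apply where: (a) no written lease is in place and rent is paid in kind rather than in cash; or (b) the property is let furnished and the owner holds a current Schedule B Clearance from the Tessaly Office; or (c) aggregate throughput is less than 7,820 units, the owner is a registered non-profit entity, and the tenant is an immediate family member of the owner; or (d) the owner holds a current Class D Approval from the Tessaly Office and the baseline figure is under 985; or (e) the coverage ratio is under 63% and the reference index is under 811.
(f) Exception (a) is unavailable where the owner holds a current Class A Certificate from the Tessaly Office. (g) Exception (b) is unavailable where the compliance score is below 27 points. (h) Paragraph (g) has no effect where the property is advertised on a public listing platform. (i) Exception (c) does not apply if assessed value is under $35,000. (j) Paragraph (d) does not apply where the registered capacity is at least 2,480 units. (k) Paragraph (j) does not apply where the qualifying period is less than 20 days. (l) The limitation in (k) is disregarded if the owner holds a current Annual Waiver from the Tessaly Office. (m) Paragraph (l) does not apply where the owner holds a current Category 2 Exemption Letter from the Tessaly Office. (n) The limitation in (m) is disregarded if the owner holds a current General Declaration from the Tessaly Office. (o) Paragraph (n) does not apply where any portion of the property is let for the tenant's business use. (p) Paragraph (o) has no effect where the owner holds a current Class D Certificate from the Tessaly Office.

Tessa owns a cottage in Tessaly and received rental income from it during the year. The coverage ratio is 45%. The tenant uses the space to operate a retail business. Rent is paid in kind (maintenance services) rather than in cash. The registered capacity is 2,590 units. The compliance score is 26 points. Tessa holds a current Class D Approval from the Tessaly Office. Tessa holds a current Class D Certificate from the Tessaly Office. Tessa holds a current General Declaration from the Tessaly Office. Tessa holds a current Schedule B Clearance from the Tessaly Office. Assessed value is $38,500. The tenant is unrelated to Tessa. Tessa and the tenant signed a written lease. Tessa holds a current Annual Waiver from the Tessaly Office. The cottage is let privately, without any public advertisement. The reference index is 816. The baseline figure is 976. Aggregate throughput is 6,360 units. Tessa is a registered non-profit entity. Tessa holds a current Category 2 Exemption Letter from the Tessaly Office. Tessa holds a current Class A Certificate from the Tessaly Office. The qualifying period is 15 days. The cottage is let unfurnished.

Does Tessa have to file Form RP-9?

Exception (a) does not apply: a written lease is in place.
Exception (b) requires that the property is let furnished; but the property is let unfurnished, so (b) is unavailable.
Exception (c) requires that the tenant is an immediate family member of the owner; but the tenant is unrelated to the owner, so (c) is unavailable.
Exception (d) is satisfied on its face — a current Class D Approval is held; the baseline figure is 976, under the 985 limit. But applying paragraphs (j)–(p): (j) operates against (d): the registered capacity is 2,590 units, meeting the 2,480 units threshold. (k) operates (the qualifying period is 15 days, less than the 20 days limit), but is itself disapplied by (l): (l) operates against (k): a current Annual Waiver is held. (m) would limit (l) — a current Category 2 Exemption Letter is held — but (n) sets (m) aside: (n) operates against (m): a current General Declaration is held. (o) would limit (n) — the space is let for business use — but (p) sets (o) aside: (p) operates against (o): a current Class D Certificate is held. (d) is therefore removed.
Exception (e) fails — the reference index is 816, not under 811.
No exception applies. The general rule governs.

Yes — Tessa must file Form RP-9.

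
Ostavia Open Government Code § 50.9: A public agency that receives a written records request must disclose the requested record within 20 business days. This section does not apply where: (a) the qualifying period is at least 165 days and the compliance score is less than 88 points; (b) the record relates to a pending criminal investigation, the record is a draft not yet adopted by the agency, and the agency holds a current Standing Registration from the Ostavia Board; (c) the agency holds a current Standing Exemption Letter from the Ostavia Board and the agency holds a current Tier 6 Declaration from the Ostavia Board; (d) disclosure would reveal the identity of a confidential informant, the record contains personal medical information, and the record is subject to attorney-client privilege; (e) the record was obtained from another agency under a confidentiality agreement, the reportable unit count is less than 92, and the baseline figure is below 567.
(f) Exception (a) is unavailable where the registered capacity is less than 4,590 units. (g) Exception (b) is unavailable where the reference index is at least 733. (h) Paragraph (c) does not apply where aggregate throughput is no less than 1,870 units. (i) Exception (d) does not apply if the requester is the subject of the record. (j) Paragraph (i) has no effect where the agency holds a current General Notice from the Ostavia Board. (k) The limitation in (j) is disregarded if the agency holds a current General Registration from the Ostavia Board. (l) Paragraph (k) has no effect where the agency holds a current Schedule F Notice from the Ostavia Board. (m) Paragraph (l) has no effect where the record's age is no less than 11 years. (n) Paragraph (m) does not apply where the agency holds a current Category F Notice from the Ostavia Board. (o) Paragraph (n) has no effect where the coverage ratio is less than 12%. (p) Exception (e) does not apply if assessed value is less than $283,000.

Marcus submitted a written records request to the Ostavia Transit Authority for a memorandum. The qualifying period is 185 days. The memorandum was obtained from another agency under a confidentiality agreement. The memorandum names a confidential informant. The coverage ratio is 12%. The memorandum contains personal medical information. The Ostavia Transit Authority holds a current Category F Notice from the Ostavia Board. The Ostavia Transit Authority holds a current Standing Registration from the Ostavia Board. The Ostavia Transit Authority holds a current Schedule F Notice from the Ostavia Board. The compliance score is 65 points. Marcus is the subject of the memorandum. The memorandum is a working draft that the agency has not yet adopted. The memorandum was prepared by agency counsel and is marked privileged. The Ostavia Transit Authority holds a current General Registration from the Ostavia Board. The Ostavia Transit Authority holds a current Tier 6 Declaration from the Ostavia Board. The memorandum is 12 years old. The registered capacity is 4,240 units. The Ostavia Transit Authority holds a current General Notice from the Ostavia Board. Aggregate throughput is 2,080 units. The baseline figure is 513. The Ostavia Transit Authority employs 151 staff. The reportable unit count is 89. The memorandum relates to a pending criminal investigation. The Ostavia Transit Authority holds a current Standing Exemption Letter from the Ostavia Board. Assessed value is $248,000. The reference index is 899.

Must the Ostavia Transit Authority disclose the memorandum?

Exception (a): the qualifying period is 185 days, meeting the 165 days threshold; the compliance score is 65 points, less than the 88 points limit — every condition holds. However, paragraph (f) must be considered: (f) is triggered — the registered capacity is 4,240 units, less than the 4,590 units limit. Exception (a) does not apply.
Exception (b) is satisfied on its face — the memorandum relates to a pending investigation; the memorandum is an unadopted draft; a current Standing Registration is held. But applying paragraph (g): (g) applies — the reference index is 899, meeting the 733 threshold. Exception (b) does not apply.
Exception (c): a current Standing Exemption Letter is held; a current Tier 6 Declaration is held — every condition holds. But applying paragraph (h): (h) operates — aggregate throughput is 2,080 units, meeting the 1,870 units threshold. (c) is therefore removed.
Exception (d) is satisfied on its face — the memorandum names a confidential informant; the memorandum contains personal medical information; the memorandum is privileged. Under paragraphs (i)–(o): (i) applies (Marcus is the subject of the memorandum), but is itself disapplied by (j): (j) applies — a current General Notice is held. (k) would limit (j) — a current General Registration is held — but (l) sets (k) aside: (l) operates — a current Schedule F Notice is held. (m) is triggered (the record's age is 12 years, meeting the 11 years threshold), but is itself disapplied by (n): (n) is triggered — a current Category F Notice is held. (o) is not engaged (the coverage ratio is 12%, not less than 12%), so (n) stands. So (d) applies.
Exception (e) is satisfied on its face — the memorandum was obtained under a confidentiality agreement; the reportable unit count is 89, less than the 92 limit; the baseline figure is 513, below the 567 limit. Turning to paragraph (p): (p) applies — assessed value is $248,000, less than the $283,000 limit. (e) is therefore removed.

No — exception (d) applies; the Ostavia Transit Authority is not required to disclose the memorandum.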